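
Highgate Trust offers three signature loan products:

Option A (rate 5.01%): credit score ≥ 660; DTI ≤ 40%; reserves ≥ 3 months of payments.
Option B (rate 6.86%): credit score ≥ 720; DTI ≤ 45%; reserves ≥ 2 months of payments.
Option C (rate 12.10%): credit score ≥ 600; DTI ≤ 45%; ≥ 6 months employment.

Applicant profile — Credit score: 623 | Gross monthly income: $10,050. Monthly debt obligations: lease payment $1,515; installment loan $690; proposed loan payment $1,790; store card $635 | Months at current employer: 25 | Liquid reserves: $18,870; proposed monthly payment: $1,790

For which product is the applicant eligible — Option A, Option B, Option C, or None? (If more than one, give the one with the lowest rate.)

Total debts = (1,515 + 690 + 1,790 + 635) = 4,630; DTI = 4,630/10,050 = 46.1%.
Reserves = 18,870/1,790 = 10.5 months.
Option A: score 623 < 660; DTI 46.1% > 40%; reserves 10.5 ≥ 3 mo → does not qualify.
Option B: score 623 < 720; DTI 46.1% > 45%; reserves 10.5 ≥ 2 mo → does not qualify.
Option C: score 623 ≥ 600; DTI 46.1% > 45%; employment 25 ≥ 6 mo → does not qualify.

None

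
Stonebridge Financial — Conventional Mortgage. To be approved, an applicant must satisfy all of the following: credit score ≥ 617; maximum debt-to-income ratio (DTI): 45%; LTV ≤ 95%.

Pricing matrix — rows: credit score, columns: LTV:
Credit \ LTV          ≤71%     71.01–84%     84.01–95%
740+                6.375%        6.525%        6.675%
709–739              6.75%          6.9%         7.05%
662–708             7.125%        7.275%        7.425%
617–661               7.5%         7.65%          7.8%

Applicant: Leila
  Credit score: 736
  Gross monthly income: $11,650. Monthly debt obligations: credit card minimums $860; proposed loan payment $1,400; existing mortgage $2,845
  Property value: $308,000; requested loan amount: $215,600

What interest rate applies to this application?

6.75%

Credit score 736 ≥ 617; Total monthly debts = (860 + 1,400 + 2,845) = 5,105. DTI: 5,105 ÷ 11,650 = 43.8%, within the 45% cap
LTV: 215,600 ÷ 308,000 = 70%, within 95% cap
Score 736 is in the 709–739 band; LTV 70% is in the ≤71% band → 6.75%.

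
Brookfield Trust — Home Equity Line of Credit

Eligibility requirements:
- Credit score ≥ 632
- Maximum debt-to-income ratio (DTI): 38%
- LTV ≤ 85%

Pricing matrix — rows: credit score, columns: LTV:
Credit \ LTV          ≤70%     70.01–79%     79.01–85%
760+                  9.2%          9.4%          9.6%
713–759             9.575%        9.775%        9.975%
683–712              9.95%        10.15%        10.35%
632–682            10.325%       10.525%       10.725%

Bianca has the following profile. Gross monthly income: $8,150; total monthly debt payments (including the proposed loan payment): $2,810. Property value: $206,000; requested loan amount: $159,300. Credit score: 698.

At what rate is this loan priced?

10.15%

Credit score 698 ≥ 632; Debt-to-income = 2,810/8,150 = 34.5% — meets 38% limit
Loan-to-value = 159,300/206,000 = 77.3% — pass (85% max)
Row: 698 falls in 683–712. Column: 77.3% falls in 70.01–79%. Rate = 10.15%.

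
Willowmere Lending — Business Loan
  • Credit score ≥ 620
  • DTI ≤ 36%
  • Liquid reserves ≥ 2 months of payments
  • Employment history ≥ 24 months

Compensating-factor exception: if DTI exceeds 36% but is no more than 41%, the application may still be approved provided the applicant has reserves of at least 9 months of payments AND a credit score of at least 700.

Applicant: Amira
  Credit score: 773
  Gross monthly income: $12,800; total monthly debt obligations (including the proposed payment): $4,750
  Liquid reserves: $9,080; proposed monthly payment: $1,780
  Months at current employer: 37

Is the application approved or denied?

Denied

Credit score 773 ≥ 620 (meets base)
DTI = 4,750/12,800 = 37.1% > 36% — standard DTI limit exceeded.
Reserves = 9,080/1,780 = 5.1 months ≥ 2
Employment 37 ≥ 24 months
37.1% falls in the override range (36%–41%), so the compensating-factor test applies.
Override check — reserves: 5.1 mo (short of 9); score: 773 (ok).
Override conditions not both satisfied; exception does not apply.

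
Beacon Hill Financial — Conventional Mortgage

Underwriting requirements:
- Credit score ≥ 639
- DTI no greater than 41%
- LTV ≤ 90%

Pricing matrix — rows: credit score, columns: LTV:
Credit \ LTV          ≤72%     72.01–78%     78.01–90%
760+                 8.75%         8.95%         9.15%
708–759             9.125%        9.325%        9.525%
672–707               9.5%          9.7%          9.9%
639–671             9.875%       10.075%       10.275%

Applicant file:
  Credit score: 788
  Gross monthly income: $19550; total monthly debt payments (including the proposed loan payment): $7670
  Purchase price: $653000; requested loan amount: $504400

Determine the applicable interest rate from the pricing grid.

Credit score 788 ≥ 639; DTI = 7,670/19,550 = 39.2% ≤ 41%
Loan-to-value = 504,400/653,000 = 77.2% — pass (90% max)
Row: 788 falls in 760+. Column: 77.2% falls in 72.01–78%. Rate = 8.95%.

8.95%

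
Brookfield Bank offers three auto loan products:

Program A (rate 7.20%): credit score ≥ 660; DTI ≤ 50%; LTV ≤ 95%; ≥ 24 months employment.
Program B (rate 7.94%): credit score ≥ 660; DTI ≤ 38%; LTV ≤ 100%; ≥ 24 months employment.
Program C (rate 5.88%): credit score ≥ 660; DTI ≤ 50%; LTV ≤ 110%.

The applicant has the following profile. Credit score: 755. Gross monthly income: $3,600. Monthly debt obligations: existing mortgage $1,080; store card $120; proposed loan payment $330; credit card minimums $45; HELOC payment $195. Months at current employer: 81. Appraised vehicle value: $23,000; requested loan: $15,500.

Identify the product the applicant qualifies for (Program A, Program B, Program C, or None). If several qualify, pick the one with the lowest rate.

Program C

Total debts = (1,080 + 120 + 330 + 45 + 195) = 1,770; DTI = 1,770/3,600 = 49.2%.
LTV = 15,500/23,000 = 67.4%.
Program A: score 755 ≥ 660; DTI 49.2% ≤ 50%; LTV 67.4% ≤ 95%; employment 81 ≥ 24 mo → qualifies.
Program B: score 755 ≥ 660; DTI 49.2% > 38%; LTV 67.4% ≤ 100%; employment 81 ≥ 24 mo → does not qualify.
Program C: score 755 ≥ 660; DTI 49.2% ≤ 50%; LTV 67.4% ≤ 110% → qualifies.
Qualifying: Program A, Program C. Lowest rate is 5.88% → Program C.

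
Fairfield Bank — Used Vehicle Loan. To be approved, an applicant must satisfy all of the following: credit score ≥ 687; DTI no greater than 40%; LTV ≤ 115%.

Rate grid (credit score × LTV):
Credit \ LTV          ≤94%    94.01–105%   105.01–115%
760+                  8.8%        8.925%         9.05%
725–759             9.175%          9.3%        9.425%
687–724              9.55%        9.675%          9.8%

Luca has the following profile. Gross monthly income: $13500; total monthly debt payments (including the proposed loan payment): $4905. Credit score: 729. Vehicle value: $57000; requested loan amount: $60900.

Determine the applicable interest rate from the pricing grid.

9.425%

Credit score 729 ≥ 687; Debt-to-income = 4,905/13,500 = 36.3% — meets 40% limit
LTV = 60,900/57,000 = 106.8% ≤ 115%
Row: 729 falls in 725–759. Column: 106.8% falls in 105.01–115%. Rate = 9.425%.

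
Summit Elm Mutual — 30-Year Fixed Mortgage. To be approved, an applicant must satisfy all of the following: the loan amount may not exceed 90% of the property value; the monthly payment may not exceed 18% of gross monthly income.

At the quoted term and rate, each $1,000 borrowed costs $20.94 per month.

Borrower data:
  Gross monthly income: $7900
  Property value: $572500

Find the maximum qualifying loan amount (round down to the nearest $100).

$67,900

Payment cap: 18% × $7,900 = $1,422/month.
At $20.94 per $1,000, that supports 1,422/20.94 × 1,000 ≈ $67,908 → $67,900.
LTV cap: 90% × $572,500 = $515,250 → $515,200.
Binding constraint: payment-to-income.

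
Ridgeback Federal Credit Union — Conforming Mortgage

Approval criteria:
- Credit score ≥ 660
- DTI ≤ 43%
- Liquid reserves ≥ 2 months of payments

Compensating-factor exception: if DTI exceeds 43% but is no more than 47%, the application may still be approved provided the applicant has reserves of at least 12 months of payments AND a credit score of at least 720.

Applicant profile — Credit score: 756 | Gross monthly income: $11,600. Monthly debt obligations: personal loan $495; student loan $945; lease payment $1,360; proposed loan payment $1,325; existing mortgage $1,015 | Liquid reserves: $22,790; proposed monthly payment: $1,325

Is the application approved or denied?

Credit score 756 ≥ 660 (meets base)
Total debts = (495 + 945 + 1,360 + 1,325 + 1,015) = 5,140. DTI = 5,140/11,600 = 44.3% > 43% — standard DTI limit exceeded.
Liquid reserves cover 22,790/1,325 = 17.2 months — ≥ 2 required
DTI 44.3% is within the 43%–47% exception band; checking compensating factors.
Reserves 17.2 ≥ 12 months; credit score 756 ≥ 720.
Both override conditions satisfied; DTI exception granted.

Approved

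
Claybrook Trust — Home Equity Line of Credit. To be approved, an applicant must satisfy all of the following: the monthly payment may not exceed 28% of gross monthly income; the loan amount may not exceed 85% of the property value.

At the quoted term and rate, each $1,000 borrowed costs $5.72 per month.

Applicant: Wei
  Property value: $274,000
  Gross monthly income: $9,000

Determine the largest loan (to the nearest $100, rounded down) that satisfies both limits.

Payment cap: 28% × $9,000 = $2,520/month.
At $5.72 per $1,000, that supports 2,520/5.72 × 1,000 ≈ $440,559 → $440,500.
LTV cap: 85% × $274,000 = $232,900 → $232,900.
Binding constraint: loan-to-value.

$232,900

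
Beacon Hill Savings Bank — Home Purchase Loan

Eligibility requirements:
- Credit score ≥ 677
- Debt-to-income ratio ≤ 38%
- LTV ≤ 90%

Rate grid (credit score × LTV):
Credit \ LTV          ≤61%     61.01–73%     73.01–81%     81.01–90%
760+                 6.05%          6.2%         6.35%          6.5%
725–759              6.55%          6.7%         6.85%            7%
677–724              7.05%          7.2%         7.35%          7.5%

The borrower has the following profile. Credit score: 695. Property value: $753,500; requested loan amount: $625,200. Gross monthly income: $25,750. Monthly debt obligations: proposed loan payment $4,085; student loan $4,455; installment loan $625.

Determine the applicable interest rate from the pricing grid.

Credit score 695 ≥ 677; Total monthly debts = (4,085 + 4,455 + 625) = 9,165. Debt-to-income = 9,165/25,750 = 35.6% — meets 38% limit
LTV: 625,200 ÷ 753,500 = 83%, within 90% cap
Credit 695 → row 677–724; LTV 83% → column 81.01–90%. Grid cell → 7.5%.

7.5%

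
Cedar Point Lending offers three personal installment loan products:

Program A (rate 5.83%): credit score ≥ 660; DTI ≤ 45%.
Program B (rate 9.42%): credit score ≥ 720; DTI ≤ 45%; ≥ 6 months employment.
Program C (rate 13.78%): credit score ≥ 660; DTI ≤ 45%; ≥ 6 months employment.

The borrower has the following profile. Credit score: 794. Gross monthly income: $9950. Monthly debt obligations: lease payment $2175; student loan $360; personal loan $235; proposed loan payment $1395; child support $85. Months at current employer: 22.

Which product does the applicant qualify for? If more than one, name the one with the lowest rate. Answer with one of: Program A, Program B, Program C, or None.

Program A

Total debts = (2,175 + 360 + 235 + 1,395 + 85) = 4,250; DTI = 4,250/9,950 = 42.7%.
Program A: score 794 ≥ 660; DTI 42.7% ≤ 45% → qualifies.
Program B: score 794 ≥ 720; DTI 42.7% ≤ 45%; employment 22 ≥ 6 mo → qualifies.
Program C: score 794 ≥ 660; DTI 42.7% ≤ 45%; employment 22 ≥ 6 mo → qualifies.
Qualifying: Program A, Program B, Program C. Lowest rate is 5.83% → Program A.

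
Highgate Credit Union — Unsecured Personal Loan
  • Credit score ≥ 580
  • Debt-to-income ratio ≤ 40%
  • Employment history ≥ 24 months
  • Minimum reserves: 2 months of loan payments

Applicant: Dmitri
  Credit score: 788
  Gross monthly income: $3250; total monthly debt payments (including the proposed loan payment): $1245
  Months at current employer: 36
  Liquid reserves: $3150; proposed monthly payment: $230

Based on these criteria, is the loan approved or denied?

Credit score 788 ≥ 580 (meets)
DTI: 1,245 ÷ 3,250 = 38.3%, within the 40% cap
Employment 36 ≥ 24 months
Reserves: 3,150 ÷ 230 = 13.7 months (meets 2-month minimum)
All criteria satisfied.

Approved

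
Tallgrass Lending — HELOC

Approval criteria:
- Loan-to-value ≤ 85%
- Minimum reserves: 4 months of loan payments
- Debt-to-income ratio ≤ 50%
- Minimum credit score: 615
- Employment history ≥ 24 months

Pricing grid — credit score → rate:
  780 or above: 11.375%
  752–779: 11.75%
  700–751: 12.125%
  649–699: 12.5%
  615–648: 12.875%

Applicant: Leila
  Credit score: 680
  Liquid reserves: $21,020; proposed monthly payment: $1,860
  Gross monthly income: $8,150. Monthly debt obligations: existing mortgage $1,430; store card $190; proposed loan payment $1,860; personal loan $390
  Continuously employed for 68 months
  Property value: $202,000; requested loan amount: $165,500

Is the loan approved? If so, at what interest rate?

Approved at 12.5%

Credit score 680 ≥ 615 (meets minimum)
Total monthly debts = (1,430 + 190 + 1,860 + 390) = 3,870. DTI: 3,870 ÷ 8,150 = 47.5%, within the 50% cap
Employment 68 ≥ 24 months
Loan-to-value = 165,500/202,000 = 81.9% — pass (85% max)
Reserves: 21,020 ÷ 1,860 = 11.3 months (meets 4-month minimum)
All requirements met. Score 680 falls in the 649–699 tier → 12.5%.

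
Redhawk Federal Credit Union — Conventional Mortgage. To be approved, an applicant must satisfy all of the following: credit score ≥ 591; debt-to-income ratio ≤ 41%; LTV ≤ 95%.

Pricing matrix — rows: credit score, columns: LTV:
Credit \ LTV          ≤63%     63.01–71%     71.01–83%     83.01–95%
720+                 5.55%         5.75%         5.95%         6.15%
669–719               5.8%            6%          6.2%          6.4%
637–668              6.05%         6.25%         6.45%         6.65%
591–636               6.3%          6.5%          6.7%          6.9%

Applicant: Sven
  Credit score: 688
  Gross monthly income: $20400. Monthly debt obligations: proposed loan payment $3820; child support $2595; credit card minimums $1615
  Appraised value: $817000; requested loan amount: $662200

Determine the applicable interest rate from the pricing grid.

6.2%

Credit score 688 ≥ 591; Total monthly debts = (3,820 + 2,595 + 1,615) = 8,030. DTI: 8,030 ÷ 20,400 = 39.4%, within the 41% cap
LTV: 662,200 ÷ 817,000 = 81.1%, within 95% cap
Row: 688 falls in 669–719. Column: 81.1% falls in 71.01–83%. Rate = 6.2%.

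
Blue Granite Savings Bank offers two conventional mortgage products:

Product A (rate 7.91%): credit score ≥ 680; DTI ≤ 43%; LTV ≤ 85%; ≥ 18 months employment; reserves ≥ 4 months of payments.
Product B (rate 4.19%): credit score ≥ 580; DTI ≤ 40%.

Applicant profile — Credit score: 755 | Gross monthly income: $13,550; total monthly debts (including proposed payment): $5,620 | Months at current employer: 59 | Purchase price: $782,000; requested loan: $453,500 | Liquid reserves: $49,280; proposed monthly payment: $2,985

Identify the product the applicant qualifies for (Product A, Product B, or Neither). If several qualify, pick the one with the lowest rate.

Product A

DTI = 5,620/13,550 = 41.5%.
LTV = 453,500/782,000 = 58%.
Reserves = 49,280/2,985 = 16.5 months.
Product A: score 755 ≥ 680; DTI 41.5% ≤ 43%; LTV 58% ≤ 85%; employment 59 ≥ 18 mo; reserves 16.5 ≥ 4 mo → qualifies.
Product B: score 755 ≥ 580; DTI 41.5% > 40% → does not qualify.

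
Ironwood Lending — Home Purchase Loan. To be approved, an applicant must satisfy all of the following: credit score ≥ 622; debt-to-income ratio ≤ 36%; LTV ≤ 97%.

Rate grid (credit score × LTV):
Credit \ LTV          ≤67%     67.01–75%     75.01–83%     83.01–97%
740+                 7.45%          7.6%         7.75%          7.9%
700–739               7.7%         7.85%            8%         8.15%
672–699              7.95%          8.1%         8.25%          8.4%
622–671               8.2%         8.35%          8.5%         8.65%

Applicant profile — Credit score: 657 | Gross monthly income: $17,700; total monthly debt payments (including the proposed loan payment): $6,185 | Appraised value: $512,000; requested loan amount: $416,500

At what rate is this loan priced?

8.5%

Credit score 657 ≥ 622; DTI = 6,185/17,700 = 34.9% ≤ 36%
Loan-to-value = 416,500/512,000 = 81.3% — pass (97% max)
Credit 657 → row 622–671; LTV 81.3% → column 75.01–83%. Grid cell → 8.5%.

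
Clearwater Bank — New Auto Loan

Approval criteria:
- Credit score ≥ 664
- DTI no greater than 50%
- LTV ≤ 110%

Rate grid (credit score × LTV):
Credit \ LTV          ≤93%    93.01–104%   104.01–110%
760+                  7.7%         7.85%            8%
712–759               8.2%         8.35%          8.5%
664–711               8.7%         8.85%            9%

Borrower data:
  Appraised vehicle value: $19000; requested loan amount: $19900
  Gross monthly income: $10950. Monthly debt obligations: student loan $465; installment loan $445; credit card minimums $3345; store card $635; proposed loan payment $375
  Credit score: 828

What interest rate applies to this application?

8%

Credit score 828 ≥ 664; Total monthly debts = (465 + 445 + 3,345 + 635 + 375) = 5,265. DTI: 5,265 ÷ 10,950 = 48.1%, within the 50% cap
Loan-to-value = 19,900/19,000 = 104.7% — pass (110% max)
Row: 828 falls in 760+. Column: 104.7% falls in 104.01–110%. Rate = 8%.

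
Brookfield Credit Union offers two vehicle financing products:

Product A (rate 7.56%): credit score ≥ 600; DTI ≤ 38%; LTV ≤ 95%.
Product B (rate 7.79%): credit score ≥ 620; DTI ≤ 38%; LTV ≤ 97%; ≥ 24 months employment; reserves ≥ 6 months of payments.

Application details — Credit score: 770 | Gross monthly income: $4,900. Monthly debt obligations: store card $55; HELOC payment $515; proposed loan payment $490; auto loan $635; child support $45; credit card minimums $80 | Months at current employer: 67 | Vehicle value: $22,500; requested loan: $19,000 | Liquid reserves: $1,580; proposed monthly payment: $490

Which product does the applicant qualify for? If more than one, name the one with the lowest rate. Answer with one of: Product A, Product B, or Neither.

Product A

Total debts = (55 + 515 + 490 + 635 + 45 + 80) = 1,820; DTI = 1,820/4,900 = 37.1%.
LTV = 19,000/22,500 = 84.4%.
Reserves = 1,580/490 = 3.2 months.
Product A: score 770 ≥ 600; DTI 37.1% ≤ 38%; LTV 84.4% ≤ 95% → qualifies.
Product B: score 770 ≥ 620; DTI 37.1% ≤ 38%; LTV 84.4% ≤ 97%; employment 67 ≥ 24 mo; reserves 3.2 < 6 mo → does not qualify.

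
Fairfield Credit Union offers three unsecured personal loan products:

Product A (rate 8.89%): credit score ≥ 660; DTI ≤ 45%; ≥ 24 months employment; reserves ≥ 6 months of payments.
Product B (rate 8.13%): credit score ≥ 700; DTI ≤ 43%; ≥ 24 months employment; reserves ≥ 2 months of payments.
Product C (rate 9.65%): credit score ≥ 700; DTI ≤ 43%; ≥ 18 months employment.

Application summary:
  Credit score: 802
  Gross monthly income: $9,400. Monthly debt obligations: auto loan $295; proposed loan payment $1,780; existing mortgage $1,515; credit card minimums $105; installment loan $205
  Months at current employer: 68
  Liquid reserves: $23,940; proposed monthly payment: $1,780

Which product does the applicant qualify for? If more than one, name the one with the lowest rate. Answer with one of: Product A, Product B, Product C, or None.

Product B

Total debts = (295 + 1,780 + 1,515 + 105 + 205) = 3,900; DTI = 3,900/9,400 = 41.5%.
Reserves = 23,940/1,780 = 13.4 months.
Product A: score 802 ≥ 660; DTI 41.5% ≤ 45%; employment 68 ≥ 24 mo; reserves 13.4 ≥ 6 mo → qualifies.
Product B: score 802 ≥ 700; DTI 41.5% ≤ 43%; employment 68 ≥ 24 mo; reserves 13.4 ≥ 2 mo → qualifies.
Product C: score 802 ≥ 700; DTI 41.5% ≤ 43%; employment 68 ≥ 18 mo → qualifies.
Qualifying: Product A, Product B, Product C. Lowest rate is 8.13% → Product B.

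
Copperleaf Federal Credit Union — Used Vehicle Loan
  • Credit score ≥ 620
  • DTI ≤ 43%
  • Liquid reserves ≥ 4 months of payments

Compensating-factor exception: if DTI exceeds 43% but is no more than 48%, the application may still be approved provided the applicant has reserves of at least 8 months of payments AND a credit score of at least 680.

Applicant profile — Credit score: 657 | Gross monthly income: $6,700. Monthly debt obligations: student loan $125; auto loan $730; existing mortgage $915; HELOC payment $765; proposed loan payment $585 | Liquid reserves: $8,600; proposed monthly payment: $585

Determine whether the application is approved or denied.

Credit score 657 ≥ 620 (meets base)
Total debts = (125 + 730 + 915 + 765 + 585) = 3,120. DTI = 3,120/6,700 = 46.6% > 43% — standard DTI limit exceeded.
Reserves = 8,600/585 = 14.7 months ≥ 4
DTI 46.6% is within the 43%–48% exception band; checking compensating factors.
Reserves 14.7 ≥ 8 months; credit score 657 < 680.
Compensating-factor requirement not fully met.

Denied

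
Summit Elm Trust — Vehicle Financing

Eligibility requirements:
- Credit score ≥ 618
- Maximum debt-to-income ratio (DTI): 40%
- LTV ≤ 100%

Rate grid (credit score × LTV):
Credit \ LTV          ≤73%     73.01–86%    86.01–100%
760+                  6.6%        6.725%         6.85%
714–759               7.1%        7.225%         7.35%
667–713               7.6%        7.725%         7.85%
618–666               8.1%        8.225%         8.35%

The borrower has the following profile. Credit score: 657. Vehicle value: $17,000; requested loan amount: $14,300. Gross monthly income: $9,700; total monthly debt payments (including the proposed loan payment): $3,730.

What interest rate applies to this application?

8.225%

Credit score 657 ≥ 618; DTI: 3,730 ÷ 9,700 = 38.5%, within the 40% cap
LTV = 14,300/17,000 = 84.1% ≤ 100%
Credit 657 → row 618–666; LTV 84.1% → column 73.01–86%. Grid cell → 8.225%.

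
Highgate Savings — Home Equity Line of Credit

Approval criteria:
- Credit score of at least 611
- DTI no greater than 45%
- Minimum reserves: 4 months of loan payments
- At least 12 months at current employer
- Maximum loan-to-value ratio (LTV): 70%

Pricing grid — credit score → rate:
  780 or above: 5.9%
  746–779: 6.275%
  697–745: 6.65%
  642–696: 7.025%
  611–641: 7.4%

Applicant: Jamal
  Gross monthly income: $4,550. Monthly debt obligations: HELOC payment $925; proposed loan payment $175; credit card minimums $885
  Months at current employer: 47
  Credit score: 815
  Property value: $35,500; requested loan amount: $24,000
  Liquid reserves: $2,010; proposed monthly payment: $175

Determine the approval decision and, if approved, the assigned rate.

Credit score 815 ≥ 611 (meets minimum)
Total monthly debts = (925 + 175 + 885) = 1,985. DTI: 1,985 ÷ 4,550 = 43.6%, within the 45% cap
Employment 47 ≥ 12 months
LTV = 24,000/35,500 = 67.6% ≤ 70%
Reserves = 2,010/175 = 11.5 months ≥ 4
All requirements met. Score 815 falls in the 780 or above tier → 5.9%.

Approved at 5.9%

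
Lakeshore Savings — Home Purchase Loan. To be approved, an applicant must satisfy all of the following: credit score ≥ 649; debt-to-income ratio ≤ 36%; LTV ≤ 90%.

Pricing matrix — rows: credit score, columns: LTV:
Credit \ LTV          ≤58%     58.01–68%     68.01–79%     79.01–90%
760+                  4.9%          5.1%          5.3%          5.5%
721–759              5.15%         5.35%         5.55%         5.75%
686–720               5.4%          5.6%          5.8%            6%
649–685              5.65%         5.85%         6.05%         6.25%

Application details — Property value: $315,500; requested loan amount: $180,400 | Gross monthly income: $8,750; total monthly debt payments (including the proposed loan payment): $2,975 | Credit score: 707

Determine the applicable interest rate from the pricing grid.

Credit score 707 ≥ 649; DTI = 2,975/8,750 = 34% ≤ 36%
LTV: 180,400 ÷ 315,500 = 57.2%, within 90% cap
Score 707 is in the 686–720 band; LTV 57.2% is in the ≤58% band → 5.4%.

5.4%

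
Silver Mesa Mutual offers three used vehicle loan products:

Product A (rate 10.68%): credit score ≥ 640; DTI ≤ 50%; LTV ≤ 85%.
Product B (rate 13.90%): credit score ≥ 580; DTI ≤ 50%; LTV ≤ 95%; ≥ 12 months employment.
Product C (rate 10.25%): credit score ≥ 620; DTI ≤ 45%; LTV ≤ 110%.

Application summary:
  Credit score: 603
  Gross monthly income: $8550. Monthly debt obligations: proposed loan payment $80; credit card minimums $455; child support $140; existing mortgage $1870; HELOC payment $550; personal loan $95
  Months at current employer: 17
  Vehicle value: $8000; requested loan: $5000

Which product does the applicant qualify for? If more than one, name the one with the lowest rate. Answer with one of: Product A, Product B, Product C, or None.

Product B

Total debts = (80 + 455 + 140 + 1,870 + 550 + 95) = 3,190; DTI = 3,190/8,550 = 37.3%.
LTV = 5,000/8,000 = 62.5%.
Product A: score 603 < 640; DTI 37.3% ≤ 50%; LTV 62.5% ≤ 85% → does not qualify.
Product B: score 603 ≥ 580; DTI 37.3% ≤ 50%; LTV 62.5% ≤ 95%; employment 17 ≥ 12 mo → qualifies.
Product C: score 603 < 620; DTI 37.3% ≤ 45%; LTV 62.5% ≤ 110% → does not qualify.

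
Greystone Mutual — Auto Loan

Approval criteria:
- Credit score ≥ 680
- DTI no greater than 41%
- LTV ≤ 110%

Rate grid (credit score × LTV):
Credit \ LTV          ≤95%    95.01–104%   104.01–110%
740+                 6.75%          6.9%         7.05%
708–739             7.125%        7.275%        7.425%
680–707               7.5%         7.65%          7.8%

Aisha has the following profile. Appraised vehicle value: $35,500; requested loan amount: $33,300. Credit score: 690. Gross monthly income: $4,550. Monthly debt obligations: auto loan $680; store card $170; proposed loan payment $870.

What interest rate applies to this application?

Credit score 690 ≥ 680; Total monthly debts = (680 + 170 + 870) = 1,720. DTI: 1,720 ÷ 4,550 = 37.8%, within the 41% cap
LTV = 33,300/35,500 = 93.8% ≤ 110%
Row: 690 falls in 680–707. Column: 93.8% falls in ≤95%. Rate = 7.5%.

7.5%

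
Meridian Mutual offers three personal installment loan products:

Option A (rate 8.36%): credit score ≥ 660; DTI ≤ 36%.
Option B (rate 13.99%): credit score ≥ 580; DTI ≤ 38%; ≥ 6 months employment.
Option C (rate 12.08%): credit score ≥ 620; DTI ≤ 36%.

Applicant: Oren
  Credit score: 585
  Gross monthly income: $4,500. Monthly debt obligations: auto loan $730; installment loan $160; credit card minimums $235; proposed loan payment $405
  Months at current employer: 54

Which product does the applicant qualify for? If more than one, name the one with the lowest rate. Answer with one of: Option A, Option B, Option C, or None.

Option B

Total debts = (730 + 160 + 235 + 405) = 1,530; DTI = 1,530/4,500 = 34%.
Option A: score 585 < 660; DTI 34% ≤ 36% → does not qualify.
Option B: score 585 ≥ 580; DTI 34% ≤ 38%; employment 54 ≥ 6 mo → qualifies.
Option C: score 585 < 620; DTI 34% ≤ 36% → does not qualify.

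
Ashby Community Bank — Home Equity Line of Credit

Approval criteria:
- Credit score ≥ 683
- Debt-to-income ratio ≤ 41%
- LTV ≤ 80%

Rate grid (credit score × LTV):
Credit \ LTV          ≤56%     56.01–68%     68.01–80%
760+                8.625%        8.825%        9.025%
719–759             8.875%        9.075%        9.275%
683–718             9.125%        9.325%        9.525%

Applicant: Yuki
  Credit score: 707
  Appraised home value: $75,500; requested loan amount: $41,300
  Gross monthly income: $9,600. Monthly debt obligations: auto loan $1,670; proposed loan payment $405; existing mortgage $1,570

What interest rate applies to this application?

Credit score 707 ≥ 683; Total monthly debts = (1,670 + 405 + 1,570) = 3,645. DTI: 3,645 ÷ 9,600 = 38%, within the 41% cap
LTV: 41,300 ÷ 75,500 = 54.7%, within 80% cap
Credit 707 → row 683–718; LTV 54.7% → column ≤56%. Grid cell → 9.125%.

9.125%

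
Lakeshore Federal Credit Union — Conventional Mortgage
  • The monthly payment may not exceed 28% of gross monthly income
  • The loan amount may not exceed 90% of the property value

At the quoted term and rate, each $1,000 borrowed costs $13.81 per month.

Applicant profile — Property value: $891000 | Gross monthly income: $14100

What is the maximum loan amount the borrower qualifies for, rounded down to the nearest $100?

Payment cap: 28% × $14,100 = $3,948/month.
At $13.81 per $1,000, that supports 3,948/13.81 × 1,000 ≈ $285,879 → $285,800.
LTV cap: 90% × $891,000 = $801,900 → $801,900.
Binding constraint: payment-to-income.

$285,800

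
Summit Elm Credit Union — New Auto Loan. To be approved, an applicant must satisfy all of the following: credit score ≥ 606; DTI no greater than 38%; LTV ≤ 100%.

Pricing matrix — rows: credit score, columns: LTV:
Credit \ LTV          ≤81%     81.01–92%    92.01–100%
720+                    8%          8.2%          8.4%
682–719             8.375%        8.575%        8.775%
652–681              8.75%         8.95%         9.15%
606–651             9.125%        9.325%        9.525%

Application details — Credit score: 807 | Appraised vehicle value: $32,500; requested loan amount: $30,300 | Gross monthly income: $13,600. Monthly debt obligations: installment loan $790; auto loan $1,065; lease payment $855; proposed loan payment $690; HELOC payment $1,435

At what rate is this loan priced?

Credit score 807 ≥ 606; Total monthly debts = (790 + 1,065 + 855 + 690 + 1,435) = 4,835. DTI: 4,835 ÷ 13,600 = 35.6%, within the 38% cap
LTV: 30,300 ÷ 32,500 = 93.2%, within 100% cap
Row: 807 falls in 720+. Column: 93.2% falls in 92.01–100%. Rate = 8.4%.

8.4%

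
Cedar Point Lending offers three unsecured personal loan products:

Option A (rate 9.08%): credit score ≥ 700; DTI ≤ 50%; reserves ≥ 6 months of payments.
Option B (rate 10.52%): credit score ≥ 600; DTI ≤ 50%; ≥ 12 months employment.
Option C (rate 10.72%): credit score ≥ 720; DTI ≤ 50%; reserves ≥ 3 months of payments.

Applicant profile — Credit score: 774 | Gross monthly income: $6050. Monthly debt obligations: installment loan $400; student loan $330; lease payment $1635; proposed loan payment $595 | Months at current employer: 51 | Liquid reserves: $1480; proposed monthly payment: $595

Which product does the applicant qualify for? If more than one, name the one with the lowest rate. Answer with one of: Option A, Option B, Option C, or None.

Total debts = (400 + 330 + 1,635 + 595) = 2,960; DTI = 2,960/6,050 = 48.9%.
Reserves = 1,480/595 = 2.5 months.
Option A: score 774 ≥ 700; DTI 48.9% ≤ 50%; reserves 2.5 < 6 mo → does not qualify.
Option B: score 774 ≥ 600; DTI 48.9% ≤ 50%; employment 51 ≥ 12 mo → qualifies.
Option C: score 774 ≥ 720; DTI 48.9% ≤ 50%; reserves 2.5 < 3 mo → does not qualify.

Option B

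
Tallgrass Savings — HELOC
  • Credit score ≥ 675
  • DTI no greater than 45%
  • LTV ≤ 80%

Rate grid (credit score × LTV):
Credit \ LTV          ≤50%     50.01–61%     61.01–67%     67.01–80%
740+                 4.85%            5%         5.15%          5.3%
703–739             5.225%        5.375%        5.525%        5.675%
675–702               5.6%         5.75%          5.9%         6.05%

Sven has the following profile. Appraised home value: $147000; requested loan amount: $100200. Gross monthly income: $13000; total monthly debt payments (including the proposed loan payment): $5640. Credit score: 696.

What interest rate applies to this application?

6.05%

Credit score 696 ≥ 675; Debt-to-income = 5,640/13,000 = 43.4% — meets 45% limit
LTV = 100,200/147,000 = 68.2% ≤ 80%
Score 696 is in the 675–702 band; LTV 68.2% is in the 67.01–80% band → 6.05%.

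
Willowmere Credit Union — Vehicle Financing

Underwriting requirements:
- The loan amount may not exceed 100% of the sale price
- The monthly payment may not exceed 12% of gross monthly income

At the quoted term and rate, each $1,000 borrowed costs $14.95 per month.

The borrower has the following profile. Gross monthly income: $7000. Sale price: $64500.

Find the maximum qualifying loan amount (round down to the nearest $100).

$56,100

Payment cap: 12% × $7,000 = $840/month.
At $14.95 per $1,000, that supports 840/14.95 × 1,000 ≈ $56,187 → $56,100.
LTV cap: 100% × $64,500 = $64,500 → $64,500.
Binding constraint: payment-to-income.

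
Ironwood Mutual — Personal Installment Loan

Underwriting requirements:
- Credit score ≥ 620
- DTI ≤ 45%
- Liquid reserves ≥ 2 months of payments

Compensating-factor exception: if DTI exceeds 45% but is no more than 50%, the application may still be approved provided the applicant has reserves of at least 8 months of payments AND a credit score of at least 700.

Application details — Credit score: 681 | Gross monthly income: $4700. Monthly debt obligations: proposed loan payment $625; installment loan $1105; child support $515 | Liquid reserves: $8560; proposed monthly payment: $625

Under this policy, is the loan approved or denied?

Denied

Credit score 681 ≥ 620 (meets base)
Total debts = (625 + 1,105 + 515) = 2,245. DTI = 2,245/4,700 = 47.8% > 45% — standard DTI limit exceeded.
Reserves = 8,560/625 = 13.7 months ≥ 2
47.8% falls in the override range (45%–50%), so the compensating-factor test applies.
Reserves 13.7 ≥ 8 months; credit score 681 < 700.
Override conditions not both satisfied; exception does not apply.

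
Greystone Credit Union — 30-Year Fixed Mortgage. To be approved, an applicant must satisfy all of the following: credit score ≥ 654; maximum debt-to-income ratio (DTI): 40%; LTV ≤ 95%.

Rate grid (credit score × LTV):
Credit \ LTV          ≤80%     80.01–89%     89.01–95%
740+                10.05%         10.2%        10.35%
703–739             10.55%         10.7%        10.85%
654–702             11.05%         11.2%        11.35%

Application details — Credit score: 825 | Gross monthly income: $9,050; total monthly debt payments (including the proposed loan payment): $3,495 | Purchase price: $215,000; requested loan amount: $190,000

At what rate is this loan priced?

Credit score 825 ≥ 654; Debt-to-income = 3,495/9,050 = 38.6% — meets 40% limit
LTV: 190,000 ÷ 215,000 = 88.4%, within 95% cap
Row: 825 falls in 740+. Column: 88.4% falls in 80.01–89%. Rate = 10.2%.

10.2%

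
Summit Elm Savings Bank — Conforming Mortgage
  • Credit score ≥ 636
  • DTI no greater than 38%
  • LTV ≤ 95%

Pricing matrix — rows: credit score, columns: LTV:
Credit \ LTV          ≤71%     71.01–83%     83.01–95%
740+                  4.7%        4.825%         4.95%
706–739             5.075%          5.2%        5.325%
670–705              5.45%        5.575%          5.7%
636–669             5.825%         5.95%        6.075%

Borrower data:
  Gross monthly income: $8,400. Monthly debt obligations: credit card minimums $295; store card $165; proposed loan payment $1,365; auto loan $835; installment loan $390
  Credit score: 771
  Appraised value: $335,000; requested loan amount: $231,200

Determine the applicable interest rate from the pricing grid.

Credit score 771 ≥ 636; Total monthly debts = (295 + 165 + 1,365 + 835 + 390) = 3,050. DTI = 3,050/8,400 = 36.3% ≤ 38%
LTV: 231,200 ÷ 335,000 = 69%, within 95% cap
Score 771 is in the 740+ band; LTV 69% is in the ≤71% band → 4.7%.

4.7%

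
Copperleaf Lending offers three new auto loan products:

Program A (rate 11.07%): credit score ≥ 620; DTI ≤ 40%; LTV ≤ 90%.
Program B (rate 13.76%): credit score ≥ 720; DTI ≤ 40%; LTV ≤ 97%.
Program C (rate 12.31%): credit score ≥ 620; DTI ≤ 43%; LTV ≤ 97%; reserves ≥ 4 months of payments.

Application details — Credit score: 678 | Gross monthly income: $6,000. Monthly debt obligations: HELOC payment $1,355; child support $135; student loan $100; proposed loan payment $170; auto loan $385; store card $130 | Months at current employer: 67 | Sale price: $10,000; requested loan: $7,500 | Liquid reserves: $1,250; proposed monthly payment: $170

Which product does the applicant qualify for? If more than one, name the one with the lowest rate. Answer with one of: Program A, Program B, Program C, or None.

Program A

Total debts = (1,355 + 135 + 100 + 170 + 385 + 130) = 2,275; DTI = 2,275/6,000 = 37.9%.
LTV = 7,500/10,000 = 75%.
Reserves = 1,250/170 = 7.4 months.
Program A: score 678 ≥ 620; DTI 37.9% ≤ 40%; LTV 75% ≤ 90% → qualifies.
Program B: score 678 < 720; DTI 37.9% ≤ 40%; LTV 75% ≤ 97% → does not qualify.
Program C: score 678 ≥ 620; DTI 37.9% ≤ 43%; LTV 75% ≤ 97%; reserves 7.4 ≥ 4 mo → qualifies.
Qualifying: Program A, Program C. Lowest rate is 11.07% → Program A.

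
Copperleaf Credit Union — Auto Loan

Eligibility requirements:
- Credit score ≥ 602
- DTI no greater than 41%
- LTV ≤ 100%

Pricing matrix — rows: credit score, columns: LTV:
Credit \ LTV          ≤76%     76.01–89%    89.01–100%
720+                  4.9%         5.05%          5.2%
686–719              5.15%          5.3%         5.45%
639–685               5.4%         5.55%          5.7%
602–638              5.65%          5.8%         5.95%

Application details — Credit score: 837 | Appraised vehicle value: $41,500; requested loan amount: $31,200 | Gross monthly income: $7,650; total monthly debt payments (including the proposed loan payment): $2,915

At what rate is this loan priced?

Credit score 837 ≥ 602; DTI: 2,915 ÷ 7,650 = 38.1%, within the 41% cap
LTV = 31,200/41,500 = 75.2% ≤ 100%
Credit 837 → row 720+; LTV 75.2% → column ≤76%. Grid cell → 4.9%.

4.9%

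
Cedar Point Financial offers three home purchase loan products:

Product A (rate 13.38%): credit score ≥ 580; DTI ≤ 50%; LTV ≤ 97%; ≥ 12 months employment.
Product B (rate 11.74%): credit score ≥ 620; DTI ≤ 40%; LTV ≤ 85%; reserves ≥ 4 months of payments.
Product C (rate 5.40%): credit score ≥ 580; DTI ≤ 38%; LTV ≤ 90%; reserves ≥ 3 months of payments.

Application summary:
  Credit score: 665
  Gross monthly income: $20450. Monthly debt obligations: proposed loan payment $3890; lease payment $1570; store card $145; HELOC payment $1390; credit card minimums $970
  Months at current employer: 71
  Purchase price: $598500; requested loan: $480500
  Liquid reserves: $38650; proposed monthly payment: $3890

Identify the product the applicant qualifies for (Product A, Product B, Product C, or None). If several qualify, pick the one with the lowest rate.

Product B

Total debts = (3,890 + 1,570 + 145 + 1,390 + 970) = 7,965; DTI = 7,965/20,450 = 38.9%.
LTV = 480,500/598,500 = 80.3%.
Reserves = 38,650/3,890 = 9.9 months.
Product A: score 665 ≥ 580; DTI 38.9% ≤ 50%; LTV 80.3% ≤ 97%; employment 71 ≥ 12 mo → qualifies.
Product B: score 665 ≥ 620; DTI 38.9% ≤ 40%; LTV 80.3% ≤ 85%; reserves 9.9 ≥ 4 mo → qualifies.
Product C: score 665 ≥ 580; DTI 38.9% > 38%; LTV 80.3% ≤ 90%; reserves 9.9 ≥ 3 mo → does not qualify.
Qualifying: Product A, Product B. Lowest rate is 11.74% → Product B.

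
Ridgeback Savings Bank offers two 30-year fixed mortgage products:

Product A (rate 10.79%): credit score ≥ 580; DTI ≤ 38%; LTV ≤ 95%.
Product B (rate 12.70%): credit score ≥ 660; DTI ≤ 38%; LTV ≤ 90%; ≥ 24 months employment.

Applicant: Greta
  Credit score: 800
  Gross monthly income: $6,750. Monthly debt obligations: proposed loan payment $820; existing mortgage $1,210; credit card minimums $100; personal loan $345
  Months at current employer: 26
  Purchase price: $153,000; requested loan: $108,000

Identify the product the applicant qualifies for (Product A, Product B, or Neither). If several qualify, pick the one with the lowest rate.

Total debts = (820 + 1,210 + 100 + 345) = 2,475; DTI = 2,475/6,750 = 36.7%.
LTV = 108,000/153,000 = 70.6%.
Product A: score 800 ≥ 580; DTI 36.7% ≤ 38%; LTV 70.6% ≤ 95% → qualifies.
Product B: score 800 ≥ 660; DTI 36.7% ≤ 38%; LTV 70.6% ≤ 90%; employment 26 ≥ 24 mo → qualifies.
Qualifying: Product A, Product B. Lowest rate is 10.79% → Product A.

Product A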